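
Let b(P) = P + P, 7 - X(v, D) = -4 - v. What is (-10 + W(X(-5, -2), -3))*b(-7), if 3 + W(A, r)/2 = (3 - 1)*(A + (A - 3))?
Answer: -280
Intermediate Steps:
X(v, D) = 11 + v (X(v, D) = 7 - (-4 - v) = 7 + (4 + v) = 11 + v)
b(P) = 2*P
W(A, r) = -18 + 8*A (W(A, r) = -6 + 2*((3 - 1)*(A + (A - 3))) = -6 + 2*(2*(A + (-3 + A))) = -6 + 2*(2*(-3 + 2*A)) = -6 + 2*(-6 + 4*A) = -6 + (-12 + 8*A) = -18 + 8*A)
(-10 + W(X(-5, -2), -3))*b(-7) = (-10 + (-18 + 8*(11 - 5)))*(2*(-7)) = (-10 + (-18 + 8*6))*(-14) = (-10 + (-18 + 48))*(-14) = (-10 + 30)*(-14) = 20*(-14) = -280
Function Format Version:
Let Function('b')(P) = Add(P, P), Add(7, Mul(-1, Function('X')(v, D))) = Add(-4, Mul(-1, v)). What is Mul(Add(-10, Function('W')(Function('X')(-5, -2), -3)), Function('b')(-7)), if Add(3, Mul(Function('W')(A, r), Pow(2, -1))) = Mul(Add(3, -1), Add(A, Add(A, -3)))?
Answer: -280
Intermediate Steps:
Function('X')(v, D) = Add(11, v) (Function('X')(v, D) = Add(7, Mul(-1, Add(-4, Mul(-1, v)))) = Add(7, Add(4, v)) = Add(11, v))
Function('b')(P) = Mul(2, P)
Function('W')(A, r) = Add(-18, Mul(8, A)) (Function('W')(A, r) = Add(-6, Mul(2, Mul(Add(3, -1), Add(A, Add(A, -3))))) = Add(-6, Mul(2, Mul(2, Add(A, Add(-3, A))))) = Add(-6, Mul(2, Mul(2, Add(-3, Mul(2, A))))) = Add(-6, Mul(2, Add(-6, Mul(4, A)))) = Add(-6, Add(-12, Mul(8, A))) = Add(-18, Mul(8, A)))
Mul(Add(-10, Function('W')(Function('X')(-5, -2), -3)), Function('b')(-7)) = Mul(Add(-10, Add(-18, Mul(8, Add(11, -5)))), Mul(2, -7)) = Mul(Add(-10, Add(-18, Mul(8, 6))), -14) = Mul(Add(-10, Add(-18, 48)), -14) = Mul(Add(-10, 30), -14) = Mul(20, -14) = -280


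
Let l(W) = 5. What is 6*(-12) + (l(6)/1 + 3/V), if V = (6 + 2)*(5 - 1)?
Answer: -2141/32 ≈ -66.906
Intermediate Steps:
V = 32 (V = 8*4 = 32)
6*(-12) + (l(6)/1 + 3/V) = 6*(-12) + (5/1 + 3/32) = -72 + (5*1 + 3*(1/32)) = -72 + (5 + 3/32) = -72 + 163/32 = -2141/32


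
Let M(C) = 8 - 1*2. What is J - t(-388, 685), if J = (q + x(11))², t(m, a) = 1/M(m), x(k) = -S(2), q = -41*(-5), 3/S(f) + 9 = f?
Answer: 12407015/294 ≈ 42201.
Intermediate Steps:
M(C) = 6 (M(C) = 8 - 2 = 6)
S(f) = 3/(-9 + f)
q = 205
x(k) = 3/7 (x(k) = -3/(-9 + 2) = -3/(-7) = -3*(-1)/7 = -1*(-3/7) = 3/7)
t(m, a) = ⅙ (t(m, a) = 1/6 = ⅙)
J = 2067844/49 (J = (205 + 3/7)² = (1438/7)² = 2067844/49 ≈ 42201.)
J - t(-388, 685) = 2067844/49 - 1*⅙ = 2067844/49 - ⅙ = 12407015/294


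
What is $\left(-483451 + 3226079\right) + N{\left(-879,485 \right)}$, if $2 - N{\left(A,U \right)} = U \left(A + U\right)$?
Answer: $2933720$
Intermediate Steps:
$N{\left(A,U \right)} = 2 - U \left(A + U\right)$
$\left(-483451 + 3226079\right) + N{\left(-879,485 \right)} = \left(-483451 + 3226079\right) - \left(235223 - 426315\right) = 2742628 + \left(2 - 235225 + 426315\right) = 2742628 + 191092 = 2933720$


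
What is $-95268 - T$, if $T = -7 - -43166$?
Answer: $-138427$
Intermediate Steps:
$T = 43159$ ($T = -7 + 43166 = 43159$)
$-95268 - T = -95268 - 43159 = -138427$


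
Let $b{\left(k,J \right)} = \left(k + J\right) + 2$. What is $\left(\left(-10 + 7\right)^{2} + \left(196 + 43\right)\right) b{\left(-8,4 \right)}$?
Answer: $-496$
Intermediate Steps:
$b{\left(k,J \right)} = 2 + J + k$ ($b{\left(k,J \right)} = \left(J + k\right) + 2 = 2 + J + k$)
$\left(\left(-10 + 7\right)^{2} + \left(196 + 43\right)\right) b{\left(-8,4 \right)} = \left(\left(-10 + 7\right)^{2} + \left(196 + 43\right)\right) \left(2 + 4 - 8\right) = \left(\left(-3\right)^{2} + 239\right) \left(-2\right) = \left(9 + 239\right) \left(-2\right) = 248 \left(-2\right) = -496$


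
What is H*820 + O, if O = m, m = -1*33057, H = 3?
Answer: -30597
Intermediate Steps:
m = -33057
O = -33057
H*820 + O = 3*820 - 33057 = 2460 - 33057 = -30597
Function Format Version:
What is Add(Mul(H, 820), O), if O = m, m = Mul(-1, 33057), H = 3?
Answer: -30597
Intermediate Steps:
m = -33057
O = -33057
Add(Mul(H, 820), O) = Add(Mul(3, 820), -33057) = Add(2460, -33057) = -30597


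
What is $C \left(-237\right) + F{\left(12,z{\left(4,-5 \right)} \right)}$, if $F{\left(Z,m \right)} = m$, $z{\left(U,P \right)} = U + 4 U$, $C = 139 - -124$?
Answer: $-62311$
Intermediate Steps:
$C = 263$ ($C = 139 + 124 = 263$)
$z{\left(U,P \right)} = 5 U$
$C \left(-237\right) + F{\left(12,z{\left(4,-5 \right)} \right)} = 263 \left(-237\right) + 5 \cdot 4 = -62331 + 20 = -62311$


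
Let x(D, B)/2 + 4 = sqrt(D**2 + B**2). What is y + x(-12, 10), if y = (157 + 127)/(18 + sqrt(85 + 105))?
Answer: 2020/67 + 4*sqrt(61) - 142*sqrt(190)/67 ≈ 32.176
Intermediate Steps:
y = 284/(18 + sqrt(190)) ≈ 8.9353
x(D, B) = -8 + 2*sqrt(B**2 + D**2) (x(D, B) = -8 + 2*sqrt(D**2 + B**2) = -8 + 2*sqrt(B**2 + D**2))
y + x(-12, 10) = (2556/67 - 142*sqrt(190)/67) + (-8 + 2*sqrt(10**2 + (-12)**2)) = (2556/67 - 142*sqrt(190)/67) + (-8 + 2*sqrt(100 + 144)) = (2556/67 - 142*sqrt(190)/67) + (-8 + 2*sqrt(244)) = (2556/67 - 142*sqrt(190)/67) + (-8 + 2*(2*sqrt(61))) = (2556/67 - 142*sqrt(190)/67) + (-8 + 4*sqrt(61)) = 2020/67 + 4*sqrt(61) - 142*sqrt(190)/67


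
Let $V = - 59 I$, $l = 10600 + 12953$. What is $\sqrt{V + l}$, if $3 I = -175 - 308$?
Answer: $2 \sqrt{8263} \approx 181.8$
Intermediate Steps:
$l = 23553$
$I = -161$ ($I = \frac{-175 - 308}{3} = \frac{1}{3} \left(-483\right) = -161$)
$V = 9499$ ($V = \left(-59\right) \left(-161\right) = 9499$)
$\sqrt{V + l} = \sqrt{9499 + 23553} = \sqrt{33052} = 2 \sqrt{8263}$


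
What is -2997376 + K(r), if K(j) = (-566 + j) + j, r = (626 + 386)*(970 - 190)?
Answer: -1419222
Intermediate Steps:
r = 789360 (r = 1012*780 = 789360)
K(j) = -566 + 2*j
-2997376 + K(r) = -2997376 + (-566 + 2*789360) = -2997376 + (-566 + 1578720) = -2997376 + 1578154 = -1419222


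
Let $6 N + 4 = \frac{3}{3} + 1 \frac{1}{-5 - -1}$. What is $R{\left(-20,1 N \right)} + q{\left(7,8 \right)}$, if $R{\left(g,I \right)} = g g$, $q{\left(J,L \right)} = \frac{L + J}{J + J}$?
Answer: $\frac{5615}{14} \approx 401.07$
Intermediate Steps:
$N = - \frac{13}{24}$ ($N = - \frac{2}{3} + \frac{\frac{3}{3} + 1 \frac{1}{-5 - -1}}{6} = - \frac{2}{3} + \frac{3 \cdot \frac{1}{3} + 1 \frac{1}{-5 + 1}}{6} = - \frac{2}{3} + \frac{1 + 1 \frac{1}{-4}}{6} = - \frac{2}{3} + \frac{1 + 1 \left(- \frac{1}{4}\right)}{6} = - \frac{2}{3} + \frac{1 - \frac{1}{4}}{6} = - \frac{2}{3} + \frac{1}{6} \cdot \frac{3}{4} = - \frac{2}{3} + \frac{1}{8} = - \frac{13}{24} \approx -0.54167$)
$q{\left(J,L \right)} = \frac{J + L}{2 J}$
$R{\left(g,I \right)} = g^{2}$
$R{\left(-20,1 N \right)} + q{\left(7,8 \right)} = \left(-20\right)^{2} + \frac{7 + 8}{2 \cdot 7} = 400 + \frac{1}{2} \cdot \frac{1}{7} \cdot 15 = 400 + \frac{15}{14} = \frac{5615}{14}$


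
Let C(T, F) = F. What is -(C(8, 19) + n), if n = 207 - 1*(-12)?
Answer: -238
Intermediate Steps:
n = 219 (n = 207 + 12 = 219)
-(C(8, 19) + n) = -(19 + 219) = -1*238 = -238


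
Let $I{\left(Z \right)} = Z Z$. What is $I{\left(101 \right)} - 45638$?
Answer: $-35437$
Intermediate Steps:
$I{\left(Z \right)} = Z^{2}$
$I{\left(101 \right)} - 45638 = 101^{2} - 45638 = 10201 - 45638 = -35437$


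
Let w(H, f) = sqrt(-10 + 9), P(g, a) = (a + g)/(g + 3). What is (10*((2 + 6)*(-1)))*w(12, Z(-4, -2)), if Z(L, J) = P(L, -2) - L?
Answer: -80*I ≈ -80.0*I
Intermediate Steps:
P(g, a) = (a + g)/(3 + g)
Z(L, J) = -L + (-2 + L)/(3 + L) (Z(L, J) = (-2 + L)/(3 + L) - L = -L + (-2 + L)/(3 + L))
w(H, f) = I (w(H, f) = sqrt(-1) = I)
(10*((2 + 6)*(-1)))*w(12, Z(-4, -2)) = (10*((2 + 6)*(-1)))*I = (10*(8*(-1)))*I = (10*(-8))*I = -80*I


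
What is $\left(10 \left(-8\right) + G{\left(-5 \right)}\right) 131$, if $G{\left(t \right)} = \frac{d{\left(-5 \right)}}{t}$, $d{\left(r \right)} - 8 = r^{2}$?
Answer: $- \frac{56723}{5} \approx -11345.0$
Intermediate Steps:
$d{\left(r \right)} = 8 + r^{2}$
$G{\left(t \right)} = \frac{33}{t}$ ($G{\left(t \right)} = \frac{8 + \left(-5\right)^{2}}{t} = \frac{8 + 25}{t} = \frac{33}{t}$)
$\left(10 \left(-8\right) + G{\left(-5 \right)}\right) 131 = \left(10 \left(-8\right) + \frac{33}{-5}\right) 131 = \left(-80 + 33 \left(- \frac{1}{5}\right)\right) 131 = \left(-80 - \frac{33}{5}\right) 131 = \left(- \frac{433}{5}\right) 131 = - \frac{56723}{5}$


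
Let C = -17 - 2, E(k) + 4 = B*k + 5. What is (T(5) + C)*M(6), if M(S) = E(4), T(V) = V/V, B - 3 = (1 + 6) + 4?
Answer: -1026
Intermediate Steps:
B = 14 (B = 3 + ((1 + 6) + 4) = 3 + (7 + 4) = 3 + 11 = 14)
T(V) = 1
E(k) = 1 + 14*k (E(k) = -4 + (14*k + 5) = -4 + (5 + 14*k) = 1 + 14*k)
M(S) = 57 (M(S) = 1 + 14*4 = 1 + 56 = 57)
C = -19
(T(5) + C)*M(6) = (1 - 19)*57 = -18*57 = -1026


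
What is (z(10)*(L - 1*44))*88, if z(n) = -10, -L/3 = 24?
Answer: 102080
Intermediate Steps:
L = -72 (L = -3*24 = -72)
(z(10)*(L - 1*44))*88 = -10*(-72 - 1*44)*88 = -10*(-72 - 44)*88 = -10*(-116)*88 = 1160*88 = 102080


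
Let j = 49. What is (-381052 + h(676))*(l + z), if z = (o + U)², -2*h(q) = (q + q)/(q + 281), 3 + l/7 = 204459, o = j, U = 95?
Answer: -176490288941440/319 ≈ -5.5326e+11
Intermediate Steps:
o = 49
l = 1431192 (l = -21 + 7*204459 = -21 + 1431213 = 1431192)
h(q) = -q/(281 + q) (h(q) = -(q + q)/(2*(q + 281)) = -2*q/(2*(281 + q)) = -q/(281 + q))
z = 20736 (z = (49 + 95)² = 144² = 20736)
(-381052 + h(676))*(l + z) = (-381052 - 1*676/(281 + 676))*(1431192 + 20736) = (-381052 - 1*676/957)*1451928 = (-381052 - 1*676*1/957)*1451928 = (-381052 - 676/957)*1451928 = -364667440/957*1451928 = -176490288941440/319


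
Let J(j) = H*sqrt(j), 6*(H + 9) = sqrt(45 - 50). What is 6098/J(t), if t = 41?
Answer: -1975752*sqrt(41)/119761 - 36588*I*sqrt(205)/119761 ≈ -105.64 - 4.3742*I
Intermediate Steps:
H = -9 + I*sqrt(5)/6 (H = -9 + sqrt(45 - 50)/6 = -9 + sqrt(-5)/6 = -9 + (I*sqrt(5))/6 = -9 + I*sqrt(5)/6 ≈ -9.0 + 0.37268*I)
J(j) = sqrt(j)*(-9 + I*sqrt(5)/6) (J(j) = (-9 + I*sqrt(5)/6)*sqrt(j) = sqrt(j)*(-9 + I*sqrt(5)/6))
6098/J(t) = 6098/((sqrt(41)*(-54 + I*sqrt(5))/6)) = 6098*(6*sqrt(41)/(41*(-54 + I*sqrt(5)))) = 36588*sqrt(41)/(41*(-54 + I*sqrt(5)))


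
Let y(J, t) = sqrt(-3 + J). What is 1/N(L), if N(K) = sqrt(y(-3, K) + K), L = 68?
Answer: 1/sqrt(68 + I*sqrt(6)) ≈ 0.12121 - 0.0021824*I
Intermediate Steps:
N(K) = sqrt(K + I*sqrt(6)) (N(K) = sqrt(sqrt(-3 - 3) + K) = sqrt(sqrt(-6) + K) = sqrt(I*sqrt(6) + K) = sqrt(K + I*sqrt(6)))
1/N(L) = 1/(sqrt(68 + I*sqrt(6))) = 1/sqrt(68 + I*sqrt(6))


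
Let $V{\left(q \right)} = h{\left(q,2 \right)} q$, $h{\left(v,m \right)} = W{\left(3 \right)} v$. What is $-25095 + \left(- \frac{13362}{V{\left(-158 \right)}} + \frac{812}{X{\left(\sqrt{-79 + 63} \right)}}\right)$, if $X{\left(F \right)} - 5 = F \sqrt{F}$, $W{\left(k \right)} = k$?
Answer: $\frac{-1556054701 - 2505904136 i^{\frac{3}{2}}}{12482 \left(5 + 8 i^{\frac{3}{2}}\right)} \approx -25112.0 - 141.63 i$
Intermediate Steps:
$h{\left(v,m \right)} = 3 v$
$X{\left(F \right)} = 5 + F^{\frac{3}{2}}$ ($X{\left(F \right)} = 5 + F \sqrt{F} = 5 + F^{\frac{3}{2}}$)
$V{\left(q \right)} = 3 q^{2}$ ($V{\left(q \right)} = 3 q q = 3 q^{2}$)
$-25095 + \left(- \frac{13362}{V{\left(-158 \right)}} + \frac{812}{X{\left(\sqrt{-79 + 63} \right)}}\right) = -25095 + \left(- \frac{13362}{3 \left(-158\right)^{2}} + \frac{812}{5 + \left(\sqrt{-79 + 63}\right)^{\frac{3}{2}}}\right) = -25095 + \left(- \frac{13362}{3 \cdot 24964} + \frac{812}{5 + \left(\sqrt{-16}\right)^{\frac{3}{2}}}\right) = -25095 + \left(- \frac{13362}{74892} + \frac{812}{5 + \left(4 i\right)^{\frac{3}{2}}}\right) = -25095 + \left(\left(-13362\right) \frac{1}{74892} + \frac{812}{5 + 8 i^{\frac{3}{2}}}\right) = -25095 - \left(\frac{2227}{12482} - \frac{812}{5 + 8 i^{\frac{3}{2}}}\right) = - \frac{313238017}{12482} + \frac{812}{5 + 8 i^{\frac{3}{2}}}$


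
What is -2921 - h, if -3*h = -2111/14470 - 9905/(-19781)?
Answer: -2508141298751/858693210 ≈ -2920.9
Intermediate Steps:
h = -101567659/858693210 (h = -(-2111/14470 - 9905/(-19781))/3 = -(-2111*1/14470 - 9905*(-1/19781))/3 = -(-2111/14470 + 9905/19781)/3 = -⅓*101567659/286231070 = -101567659/858693210 ≈ -0.11828)
-2921 - h = -2921 - 1*(-101567659/858693210) = -2921 + 101567659/858693210 = -2508141298751/858693210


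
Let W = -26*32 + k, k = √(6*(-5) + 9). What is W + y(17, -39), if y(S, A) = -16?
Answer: -848 + I*√21 ≈ -848.0 + 4.5826*I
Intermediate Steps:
k = I*√21 (k = √(-30 + 9) = √(-21) = I*√21 ≈ 4.5826*I)
W = -832 + I*√21 (W = -26*32 + I*√21 = -832 + I*√21 ≈ -832.0 + 4.5826*I)
W + y(17, -39) = (-832 + I*√21) - 16 = -848 + I*√21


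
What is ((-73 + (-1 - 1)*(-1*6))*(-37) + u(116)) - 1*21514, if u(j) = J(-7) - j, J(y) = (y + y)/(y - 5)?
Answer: -116231/6 ≈ -19372.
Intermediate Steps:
J(y) = 2*y/(-5 + y) (J(y) = (2*y)/(-5 + y) = 2*y/(-5 + y))
u(j) = 7/6 - j (u(j) = 2*(-7)/(-5 - 7) - j = 2*(-7)/(-12) - j = 2*(-7)*(-1/12) - j = 7/6 - j)
((-73 + (-1 - 1)*(-1*6))*(-37) + u(116)) - 1*21514 = ((-73 + (-1 - 1)*(-1*6))*(-37) + (7/6 - 1*116)) - 1*21514 = ((-73 - 2*(-6))*(-37) + (7/6 - 116)) - 21514 = ((-73 + 12)*(-37) - 689/6) - 21514 = (-61*(-37) - 689/6) - 21514 = (2257 - 689/6) - 21514 = 12853/6 - 21514 = -116231/6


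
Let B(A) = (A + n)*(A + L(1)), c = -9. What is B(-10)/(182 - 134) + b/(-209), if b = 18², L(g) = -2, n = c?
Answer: 2675/836 ≈ 3.1998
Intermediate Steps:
n = -9
b = 324
B(A) = (-9 + A)*(-2 + A) (B(A) = (A - 9)*(A - 2) = (-9 + A)*(-2 + A))
B(-10)/(182 - 134) + b/(-209) = (18 + (-10)² - 11*(-10))/(182 - 134) + 324/(-209) = (18 + 100 + 110)/48 + 324*(-1/209) = 228*(1/48) - 324/209 = 19/4 - 324/209 = 2675/836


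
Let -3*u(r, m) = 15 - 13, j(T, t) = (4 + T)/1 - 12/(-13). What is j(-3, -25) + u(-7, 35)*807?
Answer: -6969/13 ≈ -536.08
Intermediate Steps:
j(T, t) = 64/13 + T (j(T, t) = (4 + T)*1 - 12*(-1/13) = (4 + T) + 12/13 = 64/13 + T)
u(r, m) = -2/3 (u(r, m) = -(15 - 13)/3 = -1/3*2 = -2/3)
j(-3, -25) + u(-7, 35)*807 = (64/13 - 3) - 2/3*807 = 25/13 - 538 = -6969/13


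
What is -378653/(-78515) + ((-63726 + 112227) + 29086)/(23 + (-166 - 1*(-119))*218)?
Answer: -2220773686/802658845 ≈ -2.7668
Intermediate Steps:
-378653/(-78515) + ((-63726 + 112227) + 29086)/(23 + (-166 - 1*(-119))*218) = -378653*(-1/78515) + (48501 + 29086)/(23 + (-166 + 119)*218) = 378653/78515 + 77587/(23 - 47*218) = 378653/78515 + 77587/(23 - 10246) = 378653/78515 + 77587/(-10223) = 378653/78515 + 77587*(-1/10223) = 378653/78515 - 77587/10223 = -2220773686/802658845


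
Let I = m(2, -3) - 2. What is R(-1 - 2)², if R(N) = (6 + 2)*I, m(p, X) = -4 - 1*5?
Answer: 7744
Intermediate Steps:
m(p, X) = -9 (m(p, X) = -4 - 5 = -9)
I = -11 (I = -9 - 2 = -11)
R(N) = -88 (R(N) = (6 + 2)*(-11) = 8*(-11) = -88)
R(-1 - 2)² = (-88)² = 7744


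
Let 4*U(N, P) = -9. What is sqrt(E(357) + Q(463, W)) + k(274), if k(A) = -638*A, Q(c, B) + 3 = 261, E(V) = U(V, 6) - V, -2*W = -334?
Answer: -174812 + 9*I*sqrt(5)/2 ≈ -1.7481e+5 + 10.062*I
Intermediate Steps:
W = 167 (W = -1/2*(-334) = 167)
U(N, P) = -9/4 (U(N, P) = (1/4)*(-9) = -9/4)
E(V) = -9/4 - V
Q(c, B) = 258 (Q(c, B) = -3 + 261 = 258)
sqrt(E(357) + Q(463, W)) + k(274) = sqrt((-9/4 - 1*357) + 258) - 638*274 = sqrt((-9/4 - 357) + 258) - 174812 = sqrt(-1437/4 + 258) - 174812 = sqrt(-405/4) - 174812 = 9*I*sqrt(5)/2 - 174812 = -174812 + 9*I*sqrt(5)/2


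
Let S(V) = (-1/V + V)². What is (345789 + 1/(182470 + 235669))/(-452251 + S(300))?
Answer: -13012908000480000/13632489644611861 ≈ -0.95455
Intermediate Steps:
S(V) = (V - 1/V)²
(345789 + 1/(182470 + 235669))/(-452251 + S(300)) = (345789 + 1/(182470 + 235669))/(-452251 + (-1 + 300²)²/300²) = (345789 + 1/418139)/(-452251 + (-1 + 90000)²/90000) = (345789 + 1/418139)/(-452251 + (1/90000)*89999²) = 144587866672/(418139*(-452251 + (1/90000)*8099820001)) = 144587866672/(418139*(-452251 + 8099820001/90000)) = 144587866672/(418139*(-32602769999/90000)) = (144587866672/418139)*(-90000/32602769999) = -13012908000480000/13632489644611861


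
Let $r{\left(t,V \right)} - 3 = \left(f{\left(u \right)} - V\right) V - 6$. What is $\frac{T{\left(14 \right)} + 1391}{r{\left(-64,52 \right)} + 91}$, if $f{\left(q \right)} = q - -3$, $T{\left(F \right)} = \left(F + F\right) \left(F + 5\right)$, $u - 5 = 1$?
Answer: $- \frac{641}{716} \approx -0.89525$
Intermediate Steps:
$u = 6$ ($u = 5 + 1 = 6$)
$T{\left(F \right)} = 2 F \left(5 + F\right)$
$f{\left(q \right)} = 3 + q$ ($f{\left(q \right)} = q + 3 = 3 + q$)
$r{\left(t,V \right)} = -3 + V \left(9 - V\right)$ ($r{\left(t,V \right)} = 3 + \left(\left(\left(3 + 6\right) - V\right) V - 6\right) = 3 + \left(\left(9 - V\right) V - 6\right) = 3 + \left(V \left(9 - V\right) - 6\right) = 3 + \left(-6 + V \left(9 - V\right)\right) = -3 + V \left(9 - V\right)$)
$\frac{T{\left(14 \right)} + 1391}{r{\left(-64,52 \right)} + 91} = \frac{2 \cdot 14 \left(5 + 14\right) + 1391}{\left(-3 - 52^{2} + 9 \cdot 52\right) + 91} = \frac{2 \cdot 14 \cdot 19 + 1391}{\left(-3 - 2704 + 468\right) + 91} = \frac{532 + 1391}{\left(-3 - 2704 + 468\right) + 91} = \frac{1923}{-2239 + 91} = \frac{1923}{-2148} = 1923 \left(- \frac{1}{2148}\right) = - \frac{641}{716}$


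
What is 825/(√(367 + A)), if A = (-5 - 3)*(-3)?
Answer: 825*√391/391 ≈ 41.722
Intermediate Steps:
A = 24 (A = -8*(-3) = 24)
825/(√(367 + A)) = 825/(√(367 + 24)) = 825/(√391) = 825*(√391/391) = 825*√391/391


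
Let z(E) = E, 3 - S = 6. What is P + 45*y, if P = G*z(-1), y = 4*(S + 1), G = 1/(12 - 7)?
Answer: -1801/5 ≈ -360.20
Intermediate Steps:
S = -3 (S = 3 - 1*6 = 3 - 6 = -3)
G = ⅕ (G = 1/5 = ⅕ ≈ 0.20000)
y = -8 (y = 4*(-3 + 1) = 4*(-2) = -8)
P = -⅕ (P = (⅕)*(-1) = -⅕ ≈ -0.20000)
P + 45*y = -⅕ + 45*(-8) = -⅕ - 360 = -1801/5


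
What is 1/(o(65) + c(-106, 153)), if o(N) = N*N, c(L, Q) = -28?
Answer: 1/4197 ≈ 0.00023827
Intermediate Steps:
o(N) = N²
1/(o(65) + c(-106, 153)) = 1/(65² - 28) = 1/(4225 - 28) = 1/4197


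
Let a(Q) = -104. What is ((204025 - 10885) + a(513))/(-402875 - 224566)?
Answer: -193036/627441 ≈ -0.30766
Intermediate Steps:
((204025 - 10885) + a(513))/(-402875 - 224566) = ((204025 - 10885) - 104)/(-402875 - 224566) = (193140 - 104)/(-627441) = 193036*(-1/627441) = -193036/627441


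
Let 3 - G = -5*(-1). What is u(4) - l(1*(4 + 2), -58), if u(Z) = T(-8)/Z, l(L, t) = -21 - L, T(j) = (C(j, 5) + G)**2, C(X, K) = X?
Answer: 52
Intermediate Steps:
G = -2 (G = 3 - (-5)*(-1) = 3 - 1*5 = 3 - 5 = -2)
T(j) = (-2 + j)**2 (T(j) = (j - 2)**2 = (-2 + j)**2)
u(Z) = 100/Z (u(Z) = (-2 - 8)**2/Z = (-10)**2/Z = 100/Z)
u(4) - l(1*(4 + 2), -58) = 100/4 - (-21 - (4 + 2)) = 100*(1/4) - (-21 - 6) = 25 - (-21 - 1*6) = 25 - (-21 - 6) = 25 - 1*(-27) = 25 + 27 = 52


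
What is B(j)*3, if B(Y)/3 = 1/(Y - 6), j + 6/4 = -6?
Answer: -⅔ ≈ -0.66667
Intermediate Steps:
j = -15/2 (j = -3/2 - 6 = -15/2 ≈ -7.5000)
B(Y) = 3/(-6 + Y) (B(Y) = 3/(Y - 6) = 3/(-6 + Y))
B(j)*3 = (3/(-6 - 15/2))*3 = (3/(-27/2))*3 = (3*(-2/27))*3 = -2/9*3 = -⅔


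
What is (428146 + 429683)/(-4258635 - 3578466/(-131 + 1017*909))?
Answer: -132151702823/656058933156 ≈ -0.20143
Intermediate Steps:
(428146 + 429683)/(-4258635 - 3578466/(-131 + 1017*909)) = 857829/(-4258635 - 3578466/(-131 + 924453)) = 857829/(-4258635 - 3578466/924322) = 857829/(-4258635 - 3578466*1/924322) = 857829/(-4258635 - 1789233/462161) = 857829/(-1968176799468/462161) = 857829*(-462161/1968176799468) = -132151702823/656058933156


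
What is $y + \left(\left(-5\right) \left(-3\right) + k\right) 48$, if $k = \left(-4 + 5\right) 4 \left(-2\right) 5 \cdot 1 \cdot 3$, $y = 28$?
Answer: $-5012$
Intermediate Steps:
$k = -120$ ($k = 1 \cdot 4 \left(-2\right) 5 \cdot 3 = 4 \left(-2\right) 15 = \left(-8\right) 15 = -120$)
$y + \left(\left(-5\right) \left(-3\right) + k\right) 48 = 28 + \left(\left(-5\right) \left(-3\right) - 120\right) 48 = 28 + \left(15 - 120\right) 48 = 28 - 5040 = -5012$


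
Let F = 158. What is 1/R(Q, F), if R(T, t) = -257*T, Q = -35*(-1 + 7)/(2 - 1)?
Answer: 1/53970 ≈ 1.8529e-5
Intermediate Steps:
Q = -210 (Q = -210/1 = -210 ≈ -210.00)
1/R(Q, F) = 1/(-257*(-210)) = 1/53970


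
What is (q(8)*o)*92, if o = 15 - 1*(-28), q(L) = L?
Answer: 31648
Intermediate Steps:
o = 43 (o = 15 + 28 = 43)
(q(8)*o)*92 = (8*43)*92 = 344*92 = 31648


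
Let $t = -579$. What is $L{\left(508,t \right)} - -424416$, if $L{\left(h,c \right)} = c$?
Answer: $423837$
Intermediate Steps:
$L{\left(508,t \right)} - -424416 = -579 - -424416 = -579 + 424416 = 423837$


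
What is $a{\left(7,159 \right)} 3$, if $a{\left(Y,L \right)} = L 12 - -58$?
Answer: $5898$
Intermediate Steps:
$a{\left(Y,L \right)} = 58 + 12 L$ ($a{\left(Y,L \right)} = 12 L + 58 = 58 + 12 L$)
$a{\left(7,159 \right)} 3 = \left(58 + 12 \cdot 159\right) 3 = \left(58 + 1908\right) 3 = 1966 \cdot 3 = 5898$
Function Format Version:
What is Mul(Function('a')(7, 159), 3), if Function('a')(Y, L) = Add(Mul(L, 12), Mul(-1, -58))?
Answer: 5898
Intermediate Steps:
Function('a')(Y, L) = Add(58, Mul(12, L)) (Function('a')(Y, L) = Add(Mul(12, L), 58) = Add(58, Mul(12, L)))
Mul(Function('a')(7, 159), 3) = Mul(Add(58, Mul(12, 159)), 3) = Mul(Add(58, 1908), 3) = Mul(1966, 3) = 5898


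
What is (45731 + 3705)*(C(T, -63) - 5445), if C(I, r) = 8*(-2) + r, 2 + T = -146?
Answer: -273084464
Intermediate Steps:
T = -148 (T = -2 - 146 = -148)
C(I, r) = -16 + r
(45731 + 3705)*(C(T, -63) - 5445) = (45731 + 3705)*((-16 - 63) - 5445) = 49436*(-79 - 5445) = 49436*(-5524) = -273084464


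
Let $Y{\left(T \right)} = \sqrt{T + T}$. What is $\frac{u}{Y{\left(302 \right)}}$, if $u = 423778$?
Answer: $\frac{211889 \sqrt{151}}{151} \approx 17243.0$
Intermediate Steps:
$Y{\left(T \right)} = \sqrt{2} \sqrt{T}$ ($Y{\left(T \right)} = \sqrt{2 T} = \sqrt{2} \sqrt{T}$)
$\frac{u}{Y{\left(302 \right)}} = \frac{423778}{\sqrt{2} \sqrt{302}} = \frac{423778}{2 \sqrt{151}} = 423778 \frac{\sqrt{151}}{302} = \frac{211889 \sqrt{151}}{151}$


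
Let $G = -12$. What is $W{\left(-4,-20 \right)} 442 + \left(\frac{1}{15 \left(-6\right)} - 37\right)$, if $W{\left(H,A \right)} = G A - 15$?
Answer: $\frac{8947169}{90} \approx 99413.0$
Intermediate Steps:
$W{\left(H,A \right)} = -15 - 12 A$ ($W{\left(H,A \right)} = - 12 A - 15 = -15 - 12 A$)
$W{\left(-4,-20 \right)} 442 + \left(\frac{1}{15 \left(-6\right)} - 37\right) = \left(-15 - -240\right) 442 + \left(\frac{1}{15 \left(-6\right)} - 37\right) = \left(-15 + 240\right) 442 - \left(37 - \frac{1}{-90}\right) = 225 \cdot 442 - \frac{3331}{90} = 99450 - \frac{3331}{90} = \frac{8947169}{90}$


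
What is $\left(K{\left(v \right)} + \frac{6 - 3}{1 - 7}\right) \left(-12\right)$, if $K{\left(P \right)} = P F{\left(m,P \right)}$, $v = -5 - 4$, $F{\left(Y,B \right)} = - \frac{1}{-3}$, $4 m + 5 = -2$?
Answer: $42$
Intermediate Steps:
$m = - \frac{7}{4}$ ($m = - \frac{5}{4} + \frac{1}{4} \left(-2\right) = - \frac{5}{4} - \frac{1}{2} = - \frac{7}{4} \approx -1.75$)
$F{\left(Y,B \right)} = \frac{1}{3}$ ($F{\left(Y,B \right)} = \left(-1\right) \left(- \frac{1}{3}\right) = \frac{1}{3}$)
$v = -9$
$K{\left(P \right)} = \frac{P}{3}$ ($K{\left(P \right)} = P \frac{1}{3} = \frac{P}{3}$)
$\left(K{\left(v \right)} + \frac{6 - 3}{1 - 7}\right) \left(-12\right) = \left(\frac{1}{3} \left(-9\right) + \frac{6 - 3}{1 - 7}\right) \left(-12\right) = \left(-3 + \frac{3}{-6}\right) \left(-12\right) = \left(-3 + 3 \left(- \frac{1}{6}\right)\right) \left(-12\right) = \left(-3 - \frac{1}{2}\right) \left(-12\right) = \left(- \frac{7}{2}\right) \left(-12\right) = 42$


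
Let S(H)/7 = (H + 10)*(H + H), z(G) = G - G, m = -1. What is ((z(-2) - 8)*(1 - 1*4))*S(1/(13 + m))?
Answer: 847/3 ≈ 282.33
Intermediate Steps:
z(G) = 0
S(H) = 14*H*(10 + H) (S(H) = 7*((H + 10)*(H + H)) = 7*((10 + H)*(2*H)) = 7*(2*H*(10 + H)) = 14*H*(10 + H))
((z(-2) - 8)*(1 - 1*4))*S(1/(13 + m)) = ((0 - 8)*(1 - 1*4))*(14*(10 + 1/(13 - 1))/(13 - 1)) = (-8*(1 - 4))*(14*(10 + 1/12)/12) = (-8*(-3))*(14*(1/12)*(10 + 1/12)) = 24*(14*(1/12)*(121/12)) = 24*(847/72) = 847/3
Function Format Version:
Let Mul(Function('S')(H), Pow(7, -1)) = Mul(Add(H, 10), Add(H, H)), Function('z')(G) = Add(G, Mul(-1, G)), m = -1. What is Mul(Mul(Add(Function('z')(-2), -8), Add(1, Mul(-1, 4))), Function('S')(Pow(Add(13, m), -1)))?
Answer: Rational(847, 3) ≈ 282.33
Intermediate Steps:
Function('z')(G) = 0
Function('S')(H) = Mul(14, H, Add(10, H)) (Function('S')(H) = Mul(7, Mul(Add(H, 10), Add(H, H))) = Mul(7, Mul(Add(10, H), Mul(2, H))) = Mul(7, Mul(2, H, Add(10, H))) = Mul(14, H, Add(10, H)))
Mul(Mul(Add(Function('z')(-2), -8), Add(1, Mul(-1, 4))), Function('S')(Pow(Add(13, m), -1))) = Mul(Mul(Add(0, -8), Add(1, Mul(-1, 4))), Mul(14, Pow(Add(13, -1), -1), Add(10, Pow(Add(13, -1), -1)))) = Mul(Mul(-8, Add(1, -4)), Mul(14, Pow(12, -1), Add(10, Pow(12, -1)))) = Mul(Mul(-8, -3), Mul(14, Rational(1, 12), Add(10, Rational(1, 12)))) = Mul(24, Mul(14, Rational(1, 12), Rational(121, 12))) = Mul(24, Rational(847, 72)) = Rational(847, 3)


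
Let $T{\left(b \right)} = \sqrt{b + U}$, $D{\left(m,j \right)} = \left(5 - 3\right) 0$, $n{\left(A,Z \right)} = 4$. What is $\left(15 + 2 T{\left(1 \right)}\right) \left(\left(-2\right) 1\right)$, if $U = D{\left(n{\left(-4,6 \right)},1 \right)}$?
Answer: $-34$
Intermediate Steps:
$D{\left(m,j \right)} = 0$ ($D{\left(m,j \right)} = 2 \cdot 0 = 0$)
$U = 0$
$T{\left(b \right)} = \sqrt{b}$ ($T{\left(b \right)} = \sqrt{b + 0} = \sqrt{b}$)
$\left(15 + 2 T{\left(1 \right)}\right) \left(\left(-2\right) 1\right) = \left(15 + 2 \sqrt{1}\right) \left(\left(-2\right) 1\right) = \left(15 + 2 \cdot 1\right) \left(-2\right) = \left(15 + 2\right) \left(-2\right) = 17 \left(-2\right) = -34$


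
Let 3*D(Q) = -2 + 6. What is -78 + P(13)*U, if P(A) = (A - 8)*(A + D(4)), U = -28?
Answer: -6254/3 ≈ -2084.7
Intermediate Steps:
D(Q) = 4/3 (D(Q) = (-2 + 6)/3 = (1/3)*4 = 4/3)
P(A) = (-8 + A)*(4/3 + A) (P(A) = (A - 8)*(A + 4/3) = (-8 + A)*(4/3 + A))
-78 + P(13)*U = -78 + (-32/3 + 13**2 - 20/3*13)*(-28) = -78 + (-32/3 + 169 - 260/3)*(-28) = -78 + (215/3)*(-28) = -78 - 6020/3 = -6254/3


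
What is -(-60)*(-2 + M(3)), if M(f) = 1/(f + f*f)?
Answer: -115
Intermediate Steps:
M(f) = 1/(f + f²)
-(-60)*(-2 + M(3)) = -(-60)*(-2 + 1/(3*(1 + 3))) = -(-60)*(-2 + (⅓)/4) = -(-60)*(-2 + (⅓)*(¼)) = -(-60)*(-2 + 1/12) = -(-60)*(-23)/12 = -30*23/6 = -115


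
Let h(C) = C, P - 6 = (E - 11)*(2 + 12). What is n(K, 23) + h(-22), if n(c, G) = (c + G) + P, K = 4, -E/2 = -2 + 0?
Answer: -87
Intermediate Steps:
E = 4 (E = -2*(-2 + 0) = -2*(-2) = 4)
P = -92 (P = 6 + (4 - 11)*(2 + 12) = 6 - 7*14 = 6 - 98 = -92)
n(c, G) = -92 + G + c (n(c, G) = (c + G) - 92 = (G + c) - 92 = -92 + G + c)
n(K, 23) + h(-22) = (-92 + 23 + 4) - 22 = -65 - 22 = -87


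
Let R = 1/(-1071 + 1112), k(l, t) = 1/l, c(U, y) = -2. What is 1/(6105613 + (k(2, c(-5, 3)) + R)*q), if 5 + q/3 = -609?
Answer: 41/250290530 ≈ 1.6381e-7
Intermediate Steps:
q = -1842 (q = -15 + 3*(-609) = -15 - 1827 = -1842)
R = 1/41 ≈ 0.024390
1/(6105613 + (k(2, c(-5, 3)) + R)*q) = 1/(6105613 + (1/2 + 1/41)*(-1842)) = 1/(6105613 + (½ + 1/41)*(-1842)) = 1/(6105613 + (43/82)*(-1842)) = 1/(6105613 - 39603/41) = 1/(250290530/41) = 41/250290530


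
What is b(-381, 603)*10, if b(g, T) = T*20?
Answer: 120600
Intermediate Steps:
b(g, T) = 20*T
b(-381, 603)*10 = (20*603)*10 = 12060*10 = 120600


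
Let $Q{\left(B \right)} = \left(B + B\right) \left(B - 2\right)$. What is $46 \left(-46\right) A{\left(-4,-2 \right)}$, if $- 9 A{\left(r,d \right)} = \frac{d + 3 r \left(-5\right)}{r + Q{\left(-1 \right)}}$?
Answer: $\frac{61364}{9} \approx 6818.2$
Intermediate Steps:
$Q{\left(B \right)} = 2 B \left(-2 + B\right)$
$A{\left(r,d \right)} = - \frac{d - 15 r}{9 \left(6 + r\right)}$ ($A{\left(r,d \right)} = - \frac{\left(d + 3 r \left(-5\right)\right) \frac{1}{r + 2 \left(-1\right) \left(-2 - 1\right)}}{9} = - \frac{\left(d - 15 r\right) \frac{1}{r + 2 \left(-1\right) \left(-3\right)}}{9} = - \frac{\left(d - 15 r\right) \frac{1}{r + 6}}{9} = - \frac{\left(d - 15 r\right) \frac{1}{6 + r}}{9} = - \frac{\frac{1}{6 + r} \left(d - 15 r\right)}{9} = - \frac{d - 15 r}{9 \left(6 + r\right)}$)
$46 \left(-46\right) A{\left(-4,-2 \right)} = 46 \left(-46\right) \frac{\left(-1\right) \left(-2\right) + 15 \left(-4\right)}{9 \left(6 - 4\right)} = - 2116 \frac{2 - 60}{9 \cdot 2} = - 2116 \cdot \frac{1}{9} \cdot \frac{1}{2} \left(-58\right) = \left(-2116\right) \left(- \frac{29}{9}\right) = \frac{61364}{9}$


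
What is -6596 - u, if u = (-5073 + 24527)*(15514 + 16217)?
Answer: -617301470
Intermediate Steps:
u = 617294874 (u = 19454*31731 = 617294874)
-6596 - u = -6596 - 1*617294874 = -6596 - 617294874 = -617301470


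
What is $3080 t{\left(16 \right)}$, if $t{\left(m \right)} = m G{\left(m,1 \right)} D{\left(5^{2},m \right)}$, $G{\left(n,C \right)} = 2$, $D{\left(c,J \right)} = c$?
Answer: $2464000$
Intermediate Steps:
$t{\left(m \right)} = 50 m$ ($t{\left(m \right)} = m 2 \cdot 5^{2} = 2 m 25 = 50 m$)
$3080 t{\left(16 \right)} = 3080 \cdot 50 \cdot 16 = 3080 \cdot 800 = 2464000$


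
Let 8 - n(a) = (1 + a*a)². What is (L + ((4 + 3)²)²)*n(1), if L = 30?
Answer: 9724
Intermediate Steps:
n(a) = 8 - (1 + a²)² (n(a) = 8 - (1 + a*a)² = 8 - (1 + a²)²)
(L + ((4 + 3)²)²)*n(1) = (30 + ((4 + 3)²)²)*(8 - (1 + 1²)²) = (30 + (7²)²)*(8 - (1 + 1)²) = (30 + 49²)*(8 - 1*2²) = (30 + 2401)*(8 - 1*4) = 2431*(8 - 4) = 2431*4 = 9724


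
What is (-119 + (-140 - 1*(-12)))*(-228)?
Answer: 56316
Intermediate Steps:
(-119 + (-140 - 1*(-12)))*(-228) = (-119 + (-140 + 12))*(-228) = (-119 - 128)*(-228) = -247*(-228) = 56316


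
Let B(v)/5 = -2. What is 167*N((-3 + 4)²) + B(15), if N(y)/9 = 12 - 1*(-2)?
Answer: 21032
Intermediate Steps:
N(y) = 126 (N(y) = 9*(12 - 1*(-2)) = 9*(12 + 2) = 9*14 = 126)
B(v) = -10 (B(v) = 5*(-2) = -10)
167*N((-3 + 4)²) + B(15) = 167*126 - 10 = 21042 - 10 = 21032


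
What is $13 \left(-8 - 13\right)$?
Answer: $-273$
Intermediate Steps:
$13 \left(-8 - 13\right) = 13 \left(-21\right) = -273$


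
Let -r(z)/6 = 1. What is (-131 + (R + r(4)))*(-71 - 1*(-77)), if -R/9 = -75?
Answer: 3228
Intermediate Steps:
R = 675 (R = -9*(-75) = 675)
r(z) = -6 (r(z) = -6*1 = -6)
(-131 + (R + r(4)))*(-71 - 1*(-77)) = (-131 + (675 - 6))*(-71 - 1*(-77)) = (-131 + 669)*(-71 + 77) = 538*6 = 3228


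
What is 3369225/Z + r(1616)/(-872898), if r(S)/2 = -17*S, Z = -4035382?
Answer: -104587297517/135479879886 ≈ -0.77198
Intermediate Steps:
r(S) = -34*S (r(S) = 2*(-17*S) = -34*S)
3369225/Z + r(1616)/(-872898) = 3369225/(-4035382) - 34*1616/(-872898) = 3369225*(-1/4035382) - 54944*(-1/872898) = -3369225/4035382 + 27472/436449 = -104587297517/135479879886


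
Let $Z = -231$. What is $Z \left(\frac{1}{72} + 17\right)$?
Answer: $- \frac{94325}{24} \approx -3930.2$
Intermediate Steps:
$Z \left(\frac{1}{72} + 17\right) = - 231 \left(\frac{1}{72} + 17\right) = \left(-231\right) \frac{1225}{72} = - \frac{94325}{24}$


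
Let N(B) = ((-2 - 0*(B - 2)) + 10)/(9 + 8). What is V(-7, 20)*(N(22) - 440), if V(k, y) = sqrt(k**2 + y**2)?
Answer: -7472*sqrt(449)/17 ≈ -9313.5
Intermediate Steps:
N(B) = 8/17 (N(B) = ((-2 - 0*(-2 + B)) + 10)/17 = ((-2 - 1*0) + 10)*(1/17) = ((-2 + 0) + 10)*(1/17) = (-2 + 10)*(1/17) = 8*(1/17) = 8/17)
V(-7, 20)*(N(22) - 440) = sqrt((-7)**2 + 20**2)*(8/17 - 440) = sqrt(49 + 400)*(-7472/17) = sqrt(449)*(-7472/17) = -7472*sqrt(449)/17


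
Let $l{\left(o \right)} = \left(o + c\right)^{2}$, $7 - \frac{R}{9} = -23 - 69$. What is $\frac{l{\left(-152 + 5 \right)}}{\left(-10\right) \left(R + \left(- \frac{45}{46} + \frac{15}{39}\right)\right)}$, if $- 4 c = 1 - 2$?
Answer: $- \frac{103026131}{42597040} \approx -2.4186$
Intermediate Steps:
$c = \frac{1}{4}$ ($c = - \frac{1 - 2}{4} = \left(- \frac{1}{4}\right) \left(-1\right) = \frac{1}{4} \approx 0.25$)
$R = 891$ ($R = 63 - 9 \left(-23 - 69\right) = 63 - -828 = 63 + 828 = 891$)
$l{\left(o \right)} = \left(\frac{1}{4} + o\right)^{2}$ ($l{\left(o \right)} = \left(o + \frac{1}{4}\right)^{2} = \left(\frac{1}{4} + o\right)^{2}$)
$\frac{l{\left(-152 + 5 \right)}}{\left(-10\right) \left(R + \left(- \frac{45}{46} + \frac{15}{39}\right)\right)} = \frac{\frac{1}{16} \left(1 + 4 \left(-152 + 5\right)\right)^{2}}{\left(-10\right) \left(891 + \left(- \frac{45}{46} + \frac{15}{39}\right)\right)} = \frac{\frac{1}{16} \left(1 + 4 \left(-147\right)\right)^{2}}{\left(-10\right) \left(891 + \left(\left(-45\right) \frac{1}{46} + 15 \cdot \frac{1}{39}\right)\right)} = \frac{\frac{1}{16} \left(1 - 588\right)^{2}}{\left(-10\right) \left(891 + \left(- \frac{45}{46} + \frac{5}{13}\right)\right)} = \frac{\frac{1}{16} \left(-587\right)^{2}}{\left(-10\right) \left(891 - \frac{355}{598}\right)} = \frac{\frac{1}{16} \cdot 344569}{\left(-10\right) \frac{532463}{598}} = \frac{344569}{16 \left(- \frac{2662315}{299}\right)} = \frac{344569}{16} \left(- \frac{299}{2662315}\right) = - \frac{103026131}{42597040}$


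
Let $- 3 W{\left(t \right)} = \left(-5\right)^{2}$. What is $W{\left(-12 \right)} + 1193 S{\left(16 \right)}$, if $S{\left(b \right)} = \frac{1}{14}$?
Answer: $\frac{3229}{42} \approx 76.881$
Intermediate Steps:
$S{\left(b \right)} = \frac{1}{14}$
$W{\left(t \right)} = - \frac{25}{3}$ ($W{\left(t \right)} = - \frac{\left(-5\right)^{2}}{3} = \left(- \frac{1}{3}\right) 25 = - \frac{25}{3}$)
$W{\left(-12 \right)} + 1193 S{\left(16 \right)} = - \frac{25}{3} + 1193 \cdot \frac{1}{14} = - \frac{25}{3} + \frac{1193}{14} = \frac{3229}{42}$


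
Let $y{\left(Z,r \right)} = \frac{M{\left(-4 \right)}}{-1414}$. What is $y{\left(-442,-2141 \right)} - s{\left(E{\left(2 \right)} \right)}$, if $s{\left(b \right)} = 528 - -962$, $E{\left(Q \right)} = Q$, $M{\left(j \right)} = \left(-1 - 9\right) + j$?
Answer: $- \frac{150489}{101} \approx -1490.0$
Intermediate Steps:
$M{\left(j \right)} = -10 + j$
$y{\left(Z,r \right)} = \frac{1}{101}$ ($y{\left(Z,r \right)} = \frac{-10 - 4}{-1414} = \left(-14\right) \left(- \frac{1}{1414}\right) = \frac{1}{101}$)
$s{\left(b \right)} = 1490$ ($s{\left(b \right)} = 528 + 962 = 1490$)
$y{\left(-442,-2141 \right)} - s{\left(E{\left(2 \right)} \right)} = \frac{1}{101} - 1490 = - \frac{150489}{101}$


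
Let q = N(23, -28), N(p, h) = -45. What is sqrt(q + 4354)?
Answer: sqrt(4309) ≈ 65.643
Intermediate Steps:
q = -45
sqrt(q + 4354) = sqrt(-45 + 4354) = sqrt(4309)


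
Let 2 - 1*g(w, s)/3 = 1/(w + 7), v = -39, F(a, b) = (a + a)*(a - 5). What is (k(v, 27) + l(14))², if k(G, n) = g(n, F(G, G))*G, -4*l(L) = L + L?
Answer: 65237929/1156 ≈ 56434.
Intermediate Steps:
F(a, b) = 2*a*(-5 + a) (F(a, b) = (2*a)*(-5 + a) = 2*a*(-5 + a))
l(L) = -L/2 (l(L) = -(L + L)/4 = -L/2)
g(w, s) = 6 - 3/(7 + w) (g(w, s) = 6 - 3/(w + 7) = 6 - 3/(7 + w))
k(G, n) = 3*G*(13 + 2*n)/(7 + n) (k(G, n) = (3*(13 + 2*n)/(7 + n))*G = 3*G*(13 + 2*n)/(7 + n))
(k(v, 27) + l(14))² = (3*(-39)*(13 + 2*27)/(7 + 27) - ½*14)² = (3*(-39)*(13 + 54)/34 - 7)² = (3*(-39)*(1/34)*67 - 7)² = (-7839/34 - 7)² = (-8077/34)² = 65237929/1156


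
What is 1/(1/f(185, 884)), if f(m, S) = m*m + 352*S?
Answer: 345393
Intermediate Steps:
f(m, S) = m² + 352*S
1/(1/f(185, 884)) = 1/(1/(185² + 352*884)) = 1/(1/(34225 + 311168)) = 1/(1/345393) = 345393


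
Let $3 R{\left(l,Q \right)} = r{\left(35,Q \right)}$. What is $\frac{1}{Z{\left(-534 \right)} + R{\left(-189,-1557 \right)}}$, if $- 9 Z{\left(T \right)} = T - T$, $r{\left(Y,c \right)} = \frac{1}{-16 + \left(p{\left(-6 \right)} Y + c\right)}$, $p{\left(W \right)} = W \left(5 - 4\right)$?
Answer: $-5349$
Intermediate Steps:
$p{\left(W \right)} = W$ ($p{\left(W \right)} = W 1 = W$)
$r{\left(Y,c \right)} = \frac{1}{-16 + c - 6 Y}$ ($r{\left(Y,c \right)} = \frac{1}{-16 - \left(- c + 6 Y\right)} = \frac{1}{-16 + c - 6 Y}$)
$R{\left(l,Q \right)} = \frac{1}{3 \left(-226 + Q\right)}$ ($R{\left(l,Q \right)} = \frac{1}{3 \left(-16 + Q - 210\right)} = \frac{1}{3 \left(-226 + Q\right)}$)
$Z{\left(T \right)} = 0$ ($Z{\left(T \right)} = - \frac{T - T}{9} = \left(- \frac{1}{9}\right) 0 = 0$)
$\frac{1}{Z{\left(-534 \right)} + R{\left(-189,-1557 \right)}} = \frac{1}{0 + \frac{1}{3 \left(-226 - 1557\right)}} = \frac{1}{0 + \frac{1}{3 \left(-1783\right)}} = \frac{1}{0 + \frac{1}{3} \left(- \frac{1}{1783}\right)} = \frac{1}{0 - \frac{1}{5349}} = \frac{1}{- \frac{1}{5349}} = -5349$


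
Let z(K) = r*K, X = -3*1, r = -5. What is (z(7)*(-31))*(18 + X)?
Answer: 16275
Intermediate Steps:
X = -3
z(K) = -5*K
(z(7)*(-31))*(18 + X) = (-5*7*(-31))*(18 - 3) = -35*(-31)*15 = 1085*15 = 16275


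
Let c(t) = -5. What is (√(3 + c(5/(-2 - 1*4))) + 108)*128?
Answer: 13824 + 128*I*√2 ≈ 13824.0 + 181.02*I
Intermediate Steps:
(√(3 + c(5/(-2 - 1*4))) + 108)*128 = (√(3 - 5) + 108)*128 = (√(-2) + 108)*128 = (I*√2 + 108)*128 = (108 + I*√2)*128 = 13824 + 128*I*√2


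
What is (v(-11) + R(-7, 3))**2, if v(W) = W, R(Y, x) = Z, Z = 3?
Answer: 64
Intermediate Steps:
R(Y, x) = 3
(v(-11) + R(-7, 3))**2 = (-11 + 3)**2 = (-8)**2 = 64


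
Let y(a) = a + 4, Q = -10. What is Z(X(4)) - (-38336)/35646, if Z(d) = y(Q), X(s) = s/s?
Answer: -87770/17823 ≈ -4.9245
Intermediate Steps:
X(s) = 1
y(a) = 4 + a
Z(d) = -6 (Z(d) = 4 - 10 = -6)
Z(X(4)) - (-38336)/35646 = -6 - (-38336)/35646 = -6 - 1*(-19168/17823) = -6 + 19168/17823 = -87770/17823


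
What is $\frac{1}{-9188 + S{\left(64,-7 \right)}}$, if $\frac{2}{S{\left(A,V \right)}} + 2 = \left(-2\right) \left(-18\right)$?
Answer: $- \frac{17}{156195} \approx -0.00010884$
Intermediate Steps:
$S{\left(A,V \right)} = \frac{1}{17}$ ($S{\left(A,V \right)} = \frac{2}{-2 - -36} = \frac{2}{-2 + 36} = \frac{2}{34} = 2 \cdot \frac{1}{34} = \frac{1}{17}$)
$\frac{1}{-9188 + S{\left(64,-7 \right)}} = \frac{1}{-9188 + \frac{1}{17}} = \frac{1}{- \frac{156195}{17}} = - \frac{17}{156195}$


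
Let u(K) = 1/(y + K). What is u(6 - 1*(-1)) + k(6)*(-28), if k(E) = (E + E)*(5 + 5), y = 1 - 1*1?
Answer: -23519/7 ≈ -3359.9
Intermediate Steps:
y = 0 (y = 1 - 1 = 0)
k(E) = 20*E (k(E) = (2*E)*10 = 20*E)
u(K) = 1/K (u(K) = 1/(0 + K) = 1/K)
u(6 - 1*(-1)) + k(6)*(-28) = 1/(6 - 1*(-1)) + (20*6)*(-28) = 1/(6 + 1) + 120*(-28) = 1/7 - 3360 = ⅐ - 3360 = -23519/7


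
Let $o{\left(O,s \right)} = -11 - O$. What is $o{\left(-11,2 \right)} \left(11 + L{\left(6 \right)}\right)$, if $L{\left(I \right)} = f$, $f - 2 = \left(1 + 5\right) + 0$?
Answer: $0$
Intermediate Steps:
$f = 8$ ($f = 2 + \left(\left(1 + 5\right) + 0\right) = 2 + \left(6 + 0\right) = 2 + 6 = 8$)
$L{\left(I \right)} = 8$
$o{\left(-11,2 \right)} \left(11 + L{\left(6 \right)}\right) = \left(-11 - -11\right) \left(11 + 8\right) = \left(-11 + 11\right) 19 = 0 \cdot 19 = 0$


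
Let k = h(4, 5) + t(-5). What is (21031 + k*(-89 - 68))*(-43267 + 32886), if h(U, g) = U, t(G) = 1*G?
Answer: -219952628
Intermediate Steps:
t(G) = G
k = -1 (k = 4 - 5 = -1)
(21031 + k*(-89 - 68))*(-43267 + 32886) = (21031 - (-89 - 68))*(-43267 + 32886) = (21031 - 1*(-157))*(-10381) = (21031 + 157)*(-10381) = 21188*(-10381) = -219952628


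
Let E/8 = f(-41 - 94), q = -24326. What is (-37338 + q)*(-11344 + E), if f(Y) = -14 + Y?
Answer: 773019904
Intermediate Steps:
E = -1192 (E = 8*(-14 + (-41 - 94)) = 8*(-14 - 135) = 8*(-149) = -1192)
(-37338 + q)*(-11344 + E) = (-37338 - 24326)*(-11344 - 1192) = -61664*(-12536) = 773019904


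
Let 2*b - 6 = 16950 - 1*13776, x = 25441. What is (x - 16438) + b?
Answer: 10593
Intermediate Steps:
b = 1590 (b = 3 + (16950 - 1*13776)/2 = 3 + (16950 - 13776)/2 = 3 + (1/2)*3174 = 3 + 1587 = 1590)
(x - 16438) + b = (25441 - 16438) + 1590 = 9003 + 1590 = 10593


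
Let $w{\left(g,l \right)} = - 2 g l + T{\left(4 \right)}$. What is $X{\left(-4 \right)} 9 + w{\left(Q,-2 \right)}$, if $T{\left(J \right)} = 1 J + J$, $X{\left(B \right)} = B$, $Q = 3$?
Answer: $-16$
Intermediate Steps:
$T{\left(J \right)} = 2 J$ ($T{\left(J \right)} = J + J = 2 J$)
$w{\left(g,l \right)} = 8 - 2 g l$ ($w{\left(g,l \right)} = - 2 g l + 2 \cdot 4 = - 2 g l + 8 = 8 - 2 g l$)
$X{\left(-4 \right)} 9 + w{\left(Q,-2 \right)} = \left(-4\right) 9 - \left(-8 + 6 \left(-2\right)\right) = -36 + \left(8 + 12\right) = -36 + 20 = -16$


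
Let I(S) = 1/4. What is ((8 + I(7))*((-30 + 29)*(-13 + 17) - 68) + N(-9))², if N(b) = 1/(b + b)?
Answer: 114340249/324 ≈ 3.5290e+5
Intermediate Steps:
I(S) = ¼
N(b) = 1/(2*b)
((8 + I(7))*((-30 + 29)*(-13 + 17) - 68) + N(-9))² = ((8 + ¼)*((-30 + 29)*(-13 + 17) - 68) + (½)/(-9))² = (33*(-1*4 - 68)/4 + (½)*(-⅑))² = (33*(-4 - 68)/4 - 1/18)² = ((33/4)*(-72) - 1/18)² = (-594 - 1/18)² = (-10693/18)² = 114340249/324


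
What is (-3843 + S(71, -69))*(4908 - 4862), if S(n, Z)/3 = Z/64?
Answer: -5661657/32 ≈ -1.7693e+5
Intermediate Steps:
S(n, Z) = 3*Z/64 (S(n, Z) = 3*(Z/64) = 3*Z/64)
(-3843 + S(71, -69))*(4908 - 4862) = (-3843 + (3/64)*(-69))*(4908 - 4862) = (-3843 - 207/64)*46 = -246159/64*46 = -5661657/32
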